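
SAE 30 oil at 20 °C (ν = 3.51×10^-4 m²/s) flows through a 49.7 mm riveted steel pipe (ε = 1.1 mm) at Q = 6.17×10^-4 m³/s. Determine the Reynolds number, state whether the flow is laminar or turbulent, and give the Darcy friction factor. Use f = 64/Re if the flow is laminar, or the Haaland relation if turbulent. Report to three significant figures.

Re ≈ 45.0; laminar; f = 64/Re ≈ 1.42

V = 4Q/(πD²) = 0.3180 m/s
Re = VD/ν = 0.3180·0.0497/3.51×10^-4 = 45.0
Re < 2300 → laminar → f = 64/Re = 1.421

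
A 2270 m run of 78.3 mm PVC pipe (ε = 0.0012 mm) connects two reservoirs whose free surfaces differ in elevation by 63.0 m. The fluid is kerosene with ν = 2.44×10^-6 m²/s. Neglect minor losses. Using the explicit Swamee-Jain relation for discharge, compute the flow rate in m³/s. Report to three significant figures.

Q ≈ 0.00679 m³/s

Swamee-Jain (Type II): Q = -0.965·√(gD⁵h_f/L)·ln[ε/(3.7D) + √(3.17ν²L/(gD³h_f))]
√(gD⁵h_f/L) = √(9.81·0.0783⁵·63.0/2270) = 8.952×10^-4
ε/(3.7D) = 4.14×10^-6; √(3.17ν²L/(gD³h_f)) = 3.80×10^-4
Q = -0.965·8.952×10^-4·ln(3.841×10^-4) = 0.006794 m³/s
Check: V = 1.41 m/s, Re = 4.53×10^4, f = 0.02129, h_f = 62.6 m ≈ 63.0 m ✓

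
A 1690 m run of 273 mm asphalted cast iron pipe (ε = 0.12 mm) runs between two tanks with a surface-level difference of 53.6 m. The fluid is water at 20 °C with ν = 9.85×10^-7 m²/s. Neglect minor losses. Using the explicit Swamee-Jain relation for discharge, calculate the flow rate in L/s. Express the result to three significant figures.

Q ≈ 186 L/s

Swamee-Jain (Type II): Q = -0.965·√(gD⁵h_f/L)·ln[ε/(3.7D) + √(3.17ν²L/(gD³h_f))]
√(gD⁵h_f/L) = √(9.81·0.273⁵·53.6/1690) = 0.02172
ε/(3.7D) = 1.19×10^-4; √(3.17ν²L/(gD³h_f)) = 2.20×10^-5
Q = -0.965·0.02172·ln(1.408×10^-4) = 0.1859 m³/s
Check: V = 3.18 m/s, Re = 8.80×10^5, f = 0.01695, h_f = 53.9 m ≈ 53.6 m ✓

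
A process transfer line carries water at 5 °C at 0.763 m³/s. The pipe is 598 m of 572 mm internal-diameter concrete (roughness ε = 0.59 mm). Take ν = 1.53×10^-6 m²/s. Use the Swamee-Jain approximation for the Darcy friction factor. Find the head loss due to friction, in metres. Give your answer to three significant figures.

V = 4Q/(πD²) = 4·0.763/(π·0.572²) = 2.969 m/s
Re = VD/ν = 2.969·0.572/1.53×10^-6 = 1.11×10^6 → turbulent
ε/D = 0.59/572 = 0.00103
Swamee-Jain: f = 0.02014
h_f = f(L/D)V²/(2g) = 0.02014·(598/0.572)·2.969²/(2·9.81) = 9.460 m

h_f ≈ 9.46 m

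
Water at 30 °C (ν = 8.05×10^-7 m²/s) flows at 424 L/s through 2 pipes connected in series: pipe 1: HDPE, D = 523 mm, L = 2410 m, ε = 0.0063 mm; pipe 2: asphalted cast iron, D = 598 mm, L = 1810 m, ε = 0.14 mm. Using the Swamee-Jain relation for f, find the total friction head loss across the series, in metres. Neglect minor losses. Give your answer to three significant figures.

H ≈ 15.8 m

Pipe 1: V = 1.974 m/s, Re = 1.28×10^6, ε/D = 1.20×10^-5, f = 0.01148, h_1 = f(L/D)V²/2g = 10.50 m
Pipe 2: V = 1.510 m/s, Re = 1.12×10^6, ε/D = 2.34×10^-4, f = 0.01505, h_2 = f(L/D)V²/2g = 5.290 m
Series → Q common, losses add: H = Σh = 15.79 m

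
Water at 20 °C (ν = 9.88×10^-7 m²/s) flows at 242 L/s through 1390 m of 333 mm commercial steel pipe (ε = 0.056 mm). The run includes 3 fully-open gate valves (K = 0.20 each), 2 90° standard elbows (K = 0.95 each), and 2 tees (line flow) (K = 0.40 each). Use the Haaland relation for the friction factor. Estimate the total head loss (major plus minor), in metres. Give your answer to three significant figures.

H_L ≈ 24.8 m

V = 4Q/(πD²) = 2.779 m/s; V²/2g = 0.3935 m
Re = 9.37×10^5, ε/D = 1.68×10^-4 → f = 0.01429 (Haaland)
Major: h_f = f(L/D)·V²/2g = 0.01429·4174·0.3935 = 23.47 m
Minor: ΣK = 3.30; h_m = ΣK·V²/2g = 1.299 m
Total H_L = 23.47 + 1.299 = 24.77 m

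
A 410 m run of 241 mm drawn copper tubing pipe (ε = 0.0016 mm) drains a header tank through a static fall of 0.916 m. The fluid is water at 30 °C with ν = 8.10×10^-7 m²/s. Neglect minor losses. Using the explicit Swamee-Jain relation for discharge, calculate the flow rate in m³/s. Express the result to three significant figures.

Q ≈ 0.0382 m³/s

Swamee-Jain (Type II): Q = -0.965·√(gD⁵h_f/L)·ln[ε/(3.7D) + √(3.17ν²L/(gD³h_f))]
√(gD⁵h_f/L) = √(9.81·0.241⁵·0.916/410) = 0.004221
ε/(3.7D) = 1.79×10^-6; √(3.17ν²L/(gD³h_f)) = 8.23×10^-5
Q = -0.965·0.004221·ln(8.413×10^-5) = 0.03822 m³/s
Check: V = 0.838 m/s, Re = 2.49×10^5, f = 0.01496, h_f = 0.910 m ≈ 0.916 m ✓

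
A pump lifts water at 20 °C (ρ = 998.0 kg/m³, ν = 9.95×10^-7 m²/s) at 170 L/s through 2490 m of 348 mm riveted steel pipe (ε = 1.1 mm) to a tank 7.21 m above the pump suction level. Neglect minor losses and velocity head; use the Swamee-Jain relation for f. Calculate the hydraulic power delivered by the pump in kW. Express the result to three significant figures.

V = 4Q/(πD²) = 1.787 m/s; Re = 6.25×10^5; ε/D = 0.00316; f = 0.02686
h_f = f(L/D)V²/2g = 31.29 m
Total head H = z + h_f = 7.21 + 31.29 = 38.50 m
P_hyd = ρgQH = 998.0·9.81·0.170·38.50 = 64.07 kW

P_hyd ≈ 64.1 kW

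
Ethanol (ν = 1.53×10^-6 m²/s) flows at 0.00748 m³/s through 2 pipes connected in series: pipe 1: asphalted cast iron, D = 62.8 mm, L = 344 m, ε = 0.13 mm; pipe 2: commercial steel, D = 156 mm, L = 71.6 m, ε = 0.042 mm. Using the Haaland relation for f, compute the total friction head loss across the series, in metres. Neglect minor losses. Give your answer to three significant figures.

Pipe 1: V = 2.415 m/s, Re = 9.91×10^4, ε/D = 0.00207, f = 0.02517, h_1 = f(L/D)V²/2g = 40.98 m
Pipe 2: V = 0.3913 m/s, Re = 3.99×10^4, ε/D = 2.69×10^-4, f = 0.02252, h_2 = f(L/D)V²/2g = 0.08067 m
Series → Q common, losses add: H = Σh = 41.07 m

H ≈ 41.1 m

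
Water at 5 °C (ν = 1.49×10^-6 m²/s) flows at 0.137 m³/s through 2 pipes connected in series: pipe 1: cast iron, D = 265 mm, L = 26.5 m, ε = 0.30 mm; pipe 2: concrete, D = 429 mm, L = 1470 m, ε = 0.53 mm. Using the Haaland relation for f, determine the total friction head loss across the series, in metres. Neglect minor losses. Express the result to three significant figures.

Pipe 1: V = 2.484 m/s, Re = 4.42×10^5, ε/D = 0.00113, f = 0.02082, h_1 = f(L/D)V²/2g = 0.6548 m
Pipe 2: V = 0.9478 m/s, Re = 2.73×10^5, ε/D = 0.00124, f = 0.02153, h_2 = f(L/D)V²/2g = 3.378 m
Series → Q common, losses add: H = Σh = 4.033 m

H ≈ 4.03 m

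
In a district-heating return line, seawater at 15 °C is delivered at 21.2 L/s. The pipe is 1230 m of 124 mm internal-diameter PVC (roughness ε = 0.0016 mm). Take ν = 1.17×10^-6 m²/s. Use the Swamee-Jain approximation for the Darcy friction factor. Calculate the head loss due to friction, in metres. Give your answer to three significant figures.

V = 4Q/(πD²) = 4·0.0212/(π·0.124²) = 1.756 m/s
Re = VD/ν = 1.756·0.124/1.17×10^-6 = 1.86×10^5 → turbulent
ε/D = 0.0016/124 = 1.29×10^-5
Swamee-Jain: f = 0.01587
h_f = f(L/D)V²/(2g) = 0.01587·(1230/0.124)·1.756²/(2·9.81) = 24.72 m

h_f ≈ 24.7 m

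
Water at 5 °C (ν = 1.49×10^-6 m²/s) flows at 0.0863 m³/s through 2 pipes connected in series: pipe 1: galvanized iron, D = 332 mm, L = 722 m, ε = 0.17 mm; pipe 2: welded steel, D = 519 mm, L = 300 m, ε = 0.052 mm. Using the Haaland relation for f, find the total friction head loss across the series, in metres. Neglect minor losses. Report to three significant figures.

H ≈ 2.13 m

Pipe 1: V = 0.9969 m/s, Re = 2.22×10^5, ε/D = 5.12×10^-4, f = 0.01854, h_1 = f(L/D)V²/2g = 2.042 m
Pipe 2: V = 0.4079 m/s, Re = 1.42×10^5, ε/D = 1.00×10^-4, f = 0.01714, h_2 = f(L/D)V²/2g = 0.08403 m
Series → Q common, losses add: H = Σh = 2.126 m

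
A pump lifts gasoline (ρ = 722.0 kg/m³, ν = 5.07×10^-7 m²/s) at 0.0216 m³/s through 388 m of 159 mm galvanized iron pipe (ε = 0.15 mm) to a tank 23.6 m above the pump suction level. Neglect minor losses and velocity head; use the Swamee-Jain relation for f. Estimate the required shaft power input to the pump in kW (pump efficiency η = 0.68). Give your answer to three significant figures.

P_shaft ≈ 5.98 kW

V = 4Q/(πD²) = 1.088 m/s; Re = 3.41×10^5; ε/D = 9.43×10^-4; f = 0.02039
h_f = f(L/D)V²/2g = 3.001 m
Total head H = z + h_f = 23.6 + 3.001 = 26.60 m
P_hyd = ρgQH = 722.0·9.81·0.0216·26.60 = 4.070 kW
P_shaft = P_hyd/η = 4.070/0.68 = 5.985 kW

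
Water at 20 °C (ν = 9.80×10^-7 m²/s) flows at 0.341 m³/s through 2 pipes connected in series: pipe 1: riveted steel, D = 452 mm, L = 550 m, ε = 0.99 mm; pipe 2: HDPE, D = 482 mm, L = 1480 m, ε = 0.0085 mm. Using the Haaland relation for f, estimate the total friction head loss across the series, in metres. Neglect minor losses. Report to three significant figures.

Pipe 1: V = 2.125 m/s, Re = 9.80×10^5, ε/D = 0.00219, f = 0.02420, h_1 = f(L/D)V²/2g = 6.778 m
Pipe 2: V = 1.869 m/s, Re = 9.19×10^5, ε/D = 1.76×10^-5, f = 0.01206, h_2 = f(L/D)V²/2g = 6.593 m
Series → Q common, losses add: H = Σh = 13.37 m

H ≈ 13.4 m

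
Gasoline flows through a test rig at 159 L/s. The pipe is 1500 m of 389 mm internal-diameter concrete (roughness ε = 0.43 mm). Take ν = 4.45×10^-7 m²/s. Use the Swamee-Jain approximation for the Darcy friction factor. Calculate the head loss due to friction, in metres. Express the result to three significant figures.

h_f ≈ 7.19 m

V = 4Q/(πD²) = 4·0.159/(π·0.389²) = 1.338 m/s
Re = VD/ν = 1.338·0.389/4.45×10^-7 = 1.17×10^6 → turbulent
ε/D = 0.43/389 = 0.00111
Swamee-Jain: f = 0.02045
h_f = f(L/D)V²/(2g) = 0.02045·(1500/0.389)·1.338²/(2·9.81) = 7.192 m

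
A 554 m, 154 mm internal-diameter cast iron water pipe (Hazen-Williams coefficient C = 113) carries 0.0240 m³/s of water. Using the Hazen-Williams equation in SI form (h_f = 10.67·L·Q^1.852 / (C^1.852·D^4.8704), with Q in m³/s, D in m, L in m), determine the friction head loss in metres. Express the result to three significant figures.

h_f ≈ 8.45 m

h_f = 10.67·554·0.0240^1.852 / (113^1.852·0.154^4.8704) = 8.445 m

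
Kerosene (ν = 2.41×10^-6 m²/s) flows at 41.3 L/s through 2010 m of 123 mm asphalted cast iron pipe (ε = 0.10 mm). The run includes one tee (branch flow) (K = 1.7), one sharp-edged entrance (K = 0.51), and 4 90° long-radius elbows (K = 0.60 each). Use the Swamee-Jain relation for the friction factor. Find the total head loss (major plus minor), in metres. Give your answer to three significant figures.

H_L ≈ 210 m

V = 4Q/(πD²) = 3.476 m/s; V²/2g = 0.6157 m
Re = 1.77×10^5, ε/D = 8.13×10^-4 → f = 0.02060 (Swamee-Jain)
Major: h_f = f(L/D)·V²/2g = 0.02060·16341·0.6157 = 207.2 m
Minor: ΣK = 4.61; h_m = ΣK·V²/2g = 2.839 m
Total H_L = 207.2 + 2.839 = 210.1 m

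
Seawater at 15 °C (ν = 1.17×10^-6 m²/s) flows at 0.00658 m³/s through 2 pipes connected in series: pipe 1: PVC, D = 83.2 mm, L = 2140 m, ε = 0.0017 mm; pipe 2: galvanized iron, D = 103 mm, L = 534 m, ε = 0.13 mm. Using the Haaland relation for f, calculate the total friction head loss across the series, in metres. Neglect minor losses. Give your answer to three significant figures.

Pipe 1: V = 1.210 m/s, Re = 8.61×10^4, ε/D = 2.04×10^-5, f = 0.01847, h_1 = f(L/D)V²/2g = 35.46 m
Pipe 2: V = 0.7897 m/s, Re = 6.95×10^4, ε/D = 0.00126, f = 0.02358, h_2 = f(L/D)V²/2g = 3.886 m
Series → Q common, losses add: H = Σh = 39.35 m

H ≈ 39.3 m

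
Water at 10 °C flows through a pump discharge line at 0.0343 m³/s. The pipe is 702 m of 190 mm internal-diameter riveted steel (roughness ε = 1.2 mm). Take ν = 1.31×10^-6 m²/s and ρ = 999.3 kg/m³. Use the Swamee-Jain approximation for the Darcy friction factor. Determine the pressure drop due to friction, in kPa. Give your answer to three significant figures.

V = 4Q/(πD²) = 4·0.0343/(π·0.190²) = 1.210 m/s
Re = VD/ν = 1.210·0.190/1.31×10^-6 = 1.75×10^5 → turbulent
ε/D = 1.2/190 = 0.00632
Swamee-Jain: f = 0.03328
h_f = f(L/D)V²/(2g) = 0.03328·(702/0.190)·1.210²/(2·9.81) = 9.172 m
Δp = ρg·h_f = 999.3·9.81·9.172 = 89.92 kPa

Δp ≈ 89.9 kPa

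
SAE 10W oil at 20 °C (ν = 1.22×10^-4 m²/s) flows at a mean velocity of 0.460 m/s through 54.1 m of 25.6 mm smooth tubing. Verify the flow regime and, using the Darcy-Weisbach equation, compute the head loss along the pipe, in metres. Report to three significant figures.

h_f ≈ 15.1 m

Re = VD/ν = 0.460·0.02560/1.22×10^-4 = 96.5 → laminar (Re < 2300)
f = 64/Re = 0.6630
h_f = f(L/D)V²/(2g) = 0.6630·(54.1/0.02560)·0.460²/(2·9.81) = 15.11 m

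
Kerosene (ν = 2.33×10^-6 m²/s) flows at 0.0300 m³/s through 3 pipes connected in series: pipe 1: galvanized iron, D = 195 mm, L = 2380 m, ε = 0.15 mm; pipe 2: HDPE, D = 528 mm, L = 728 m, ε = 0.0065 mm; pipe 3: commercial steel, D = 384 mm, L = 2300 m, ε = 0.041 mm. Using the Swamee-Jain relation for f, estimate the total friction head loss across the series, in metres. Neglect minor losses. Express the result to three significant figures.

H ≈ 14.2 m

Pipe 1: V = 1.005 m/s, Re = 8.41×10^4, ε/D = 7.69×10^-4, f = 0.02193, h_1 = f(L/D)V²/2g = 13.76 m
Pipe 2: V = 0.1370 m/s, Re = 3.10×10^4, ε/D = 1.23×10^-5, f = 0.02322, h_2 = f(L/D)V²/2g = 0.03063 m
Pipe 3: V = 0.2590 m/s, Re = 4.27×10^4, ε/D = 1.07×10^-4, f = 0.02192, h_3 = f(L/D)V²/2g = 0.4490 m
Series → Q common, losses add: H = Σh = 14.24 m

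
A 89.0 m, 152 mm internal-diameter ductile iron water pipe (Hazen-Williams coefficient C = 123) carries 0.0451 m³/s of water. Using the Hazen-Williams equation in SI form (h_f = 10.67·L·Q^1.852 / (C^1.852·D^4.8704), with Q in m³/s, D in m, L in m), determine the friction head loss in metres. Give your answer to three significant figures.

h_f = 10.67·89.0·0.0451^1.852 / (123^1.852·0.152^4.8704) = 3.975 m

h_f ≈ 3.97 m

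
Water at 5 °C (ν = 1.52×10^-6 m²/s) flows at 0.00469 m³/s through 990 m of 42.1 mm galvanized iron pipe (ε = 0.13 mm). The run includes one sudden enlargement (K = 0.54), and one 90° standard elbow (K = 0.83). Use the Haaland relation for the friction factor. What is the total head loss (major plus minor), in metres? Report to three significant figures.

V = 4Q/(πD²) = 3.369 m/s; V²/2g = 0.5785 m
Re = 9.33×10^4, ε/D = 0.00309 → f = 0.02766 (Haaland)
Major: h_f = f(L/D)·V²/2g = 0.02766·23515·0.5785 = 376.3 m
Minor: ΣK = 1.37; h_m = ΣK·V²/2g = 0.7926 m
Total H_L = 376.3 + 0.7926 = 377.1 m

H_L ≈ 377 m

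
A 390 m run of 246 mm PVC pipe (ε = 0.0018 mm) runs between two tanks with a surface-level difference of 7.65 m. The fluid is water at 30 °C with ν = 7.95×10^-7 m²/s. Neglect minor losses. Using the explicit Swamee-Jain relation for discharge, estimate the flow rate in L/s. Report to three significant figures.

Swamee-Jain (Type II): Q = -0.965·√(gD⁵h_f/L)·ln[ε/(3.7D) + √(3.17ν²L/(gD³h_f))]
√(gD⁵h_f/L) = √(9.81·0.246⁵·7.65/390) = 0.01317
ε/(3.7D) = 1.98×10^-6; √(3.17ν²L/(gD³h_f)) = 2.64×10^-5
Q = -0.965·0.01317·ln(2.842×10^-5) = 0.1330 m³/s
Check: V = 2.80 m/s, Re = 8.66×10^5, f = 0.01206, h_f = 7.63 m ≈ 7.65 m ✓

Q ≈ 133 L/s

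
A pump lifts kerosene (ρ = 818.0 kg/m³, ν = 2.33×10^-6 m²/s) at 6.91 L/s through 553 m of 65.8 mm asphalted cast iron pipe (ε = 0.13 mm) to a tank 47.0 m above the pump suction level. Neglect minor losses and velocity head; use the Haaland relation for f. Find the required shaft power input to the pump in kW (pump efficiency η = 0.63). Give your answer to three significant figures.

P_shaft ≈ 8.17 kW

V = 4Q/(πD²) = 2.032 m/s; Re = 5.74×10^4; ε/D = 0.00198; f = 0.02590
h_f = f(L/D)V²/2g = 45.82 m
Total head H = z + h_f = 47.0 + 45.82 = 92.82 m
P_hyd = ρgQH = 818.0·9.81·0.00691·92.82 = 5.147 kW
P_shaft = P_hyd/η = 5.147/0.63 = 8.169 kW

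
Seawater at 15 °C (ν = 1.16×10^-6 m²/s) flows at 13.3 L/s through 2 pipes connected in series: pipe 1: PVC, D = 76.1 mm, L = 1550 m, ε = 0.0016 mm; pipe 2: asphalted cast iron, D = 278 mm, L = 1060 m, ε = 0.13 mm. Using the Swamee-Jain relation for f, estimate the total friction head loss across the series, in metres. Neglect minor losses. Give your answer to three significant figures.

H ≈ 141 m

Pipe 1: V = 2.924 m/s, Re = 1.92×10^5, ε/D = 2.10×10^-5, f = 0.01585, h_1 = f(L/D)V²/2g = 140.7 m
Pipe 2: V = 0.2191 m/s, Re = 5.25×10^4, ε/D = 4.68×10^-4, f = 0.02233, h_2 = f(L/D)V²/2g = 0.2083 m
Series → Q common, losses add: H = Σh = 140.9 m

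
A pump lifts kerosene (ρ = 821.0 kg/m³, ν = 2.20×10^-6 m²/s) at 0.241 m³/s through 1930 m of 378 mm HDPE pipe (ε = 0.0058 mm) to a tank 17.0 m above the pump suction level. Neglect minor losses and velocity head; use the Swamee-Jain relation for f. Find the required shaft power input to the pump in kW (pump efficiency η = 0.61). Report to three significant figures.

P_shaft ≈ 108 kW

V = 4Q/(πD²) = 2.148 m/s; Re = 3.69×10^5; ε/D = 1.53×10^-5; f = 0.01404
h_f = f(L/D)V²/2g = 16.85 m
Total head H = z + h_f = 17.0 + 16.85 = 33.85 m
P_hyd = ρgQH = 821.0·9.81·0.241·33.85 = 65.69 kW
P_shaft = P_hyd/η = 65.69/0.61 = 107.7 kW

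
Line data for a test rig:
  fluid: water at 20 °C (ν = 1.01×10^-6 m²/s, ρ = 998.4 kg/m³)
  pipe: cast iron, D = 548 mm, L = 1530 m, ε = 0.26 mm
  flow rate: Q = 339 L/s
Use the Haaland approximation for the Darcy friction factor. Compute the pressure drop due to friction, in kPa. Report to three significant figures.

V = 4Q/(πD²) = 4·0.339/(π·0.548²) = 1.437 m/s
Re = VD/ν = 1.437·0.548/1.01×10^-6 = 7.80×10^5 → turbulent
ε/D = 0.26/548 = 4.74×10^-4
Haaland: f = 0.01712
h_f = f(L/D)V²/(2g) = 0.01712·(1530/0.548)·1.437²/(2·9.81) = 5.032 m
Δp = ρg·h_f = 998.4·9.81·5.032 = 49.28 kPa

Δp ≈ 49.3 kPa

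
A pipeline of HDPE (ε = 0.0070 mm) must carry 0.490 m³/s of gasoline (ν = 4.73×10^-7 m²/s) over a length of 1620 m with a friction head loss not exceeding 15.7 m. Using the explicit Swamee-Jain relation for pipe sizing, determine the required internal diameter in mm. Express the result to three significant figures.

Swamee-Jain (Type III): D = 0.66·[ε^1.25·(LQ²/(gh_f))^4.75 + ν·Q^9.4·(L/(gh_f))^5.2]^0.04
LQ²/(gh_f) = 2.525; L/(gh_f) = 10.52
Term 1 = ε^1.25·(…)^4.75 = 2.93×10^-5; Term 2 = ν·Q^9.4·(…)^5.2 = 1.19×10^-4
D = 0.66·(2.93×10^-5 + 1.19×10^-4)^0.04 = 0.4639 m = 464 mm
Check: V = 2.90 m/s, Re = 2.84×10^6, f = 0.01047, h_f = 15.7 m ≈ 15.7 m ✓

D ≈ 464 mm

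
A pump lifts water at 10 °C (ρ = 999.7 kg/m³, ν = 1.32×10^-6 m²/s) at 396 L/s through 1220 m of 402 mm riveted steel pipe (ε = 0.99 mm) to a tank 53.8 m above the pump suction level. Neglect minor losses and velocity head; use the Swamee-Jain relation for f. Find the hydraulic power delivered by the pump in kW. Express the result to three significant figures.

P_hyd ≈ 355 kW

V = 4Q/(πD²) = 3.120 m/s; Re = 9.50×10^5; ε/D = 0.00246; f = 0.02501
h_f = f(L/D)V²/2g = 37.66 m
Total head H = z + h_f = 53.8 + 37.66 = 91.46 m
P_hyd = ρgQH = 999.7·9.81·0.396·91.46 = 355.2 kW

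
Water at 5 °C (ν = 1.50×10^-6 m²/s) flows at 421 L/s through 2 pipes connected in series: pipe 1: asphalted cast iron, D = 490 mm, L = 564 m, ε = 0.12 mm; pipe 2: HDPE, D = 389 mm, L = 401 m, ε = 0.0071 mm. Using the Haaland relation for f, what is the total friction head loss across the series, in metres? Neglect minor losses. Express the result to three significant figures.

Pipe 1: V = 2.233 m/s, Re = 7.29×10^5, ε/D = 2.45×10^-4, f = 0.01532, h_1 = f(L/D)V²/2g = 4.478 m
Pipe 2: V = 3.542 m/s, Re = 9.19×10^5, ε/D = 1.83×10^-5, f = 0.01208, h_2 = f(L/D)V²/2g = 7.961 m
Series → Q common, losses add: H = Σh = 12.44 m

H ≈ 12.4 m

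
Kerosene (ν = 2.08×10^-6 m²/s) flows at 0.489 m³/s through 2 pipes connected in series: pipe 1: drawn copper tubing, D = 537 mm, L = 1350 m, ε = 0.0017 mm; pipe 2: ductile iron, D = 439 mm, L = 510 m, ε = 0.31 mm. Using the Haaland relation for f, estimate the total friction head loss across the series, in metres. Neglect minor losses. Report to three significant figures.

Pipe 1: V = 2.159 m/s, Re = 5.57×10^5, ε/D = 3.17×10^-6, f = 0.01285, h_1 = f(L/D)V²/2g = 7.675 m
Pipe 2: V = 3.231 m/s, Re = 6.82×10^5, ε/D = 7.06×10^-4, f = 0.01860, h_2 = f(L/D)V²/2g = 11.50 m
Series → Q common, losses add: H = Σh = 19.17 m

H ≈ 19.2 m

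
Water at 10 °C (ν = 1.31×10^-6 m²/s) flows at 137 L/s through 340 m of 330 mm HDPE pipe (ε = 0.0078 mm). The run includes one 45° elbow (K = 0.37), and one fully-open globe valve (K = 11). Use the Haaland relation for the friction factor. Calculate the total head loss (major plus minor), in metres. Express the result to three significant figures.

H_L ≈ 3.35 m

V = 4Q/(πD²) = 1.602 m/s; V²/2g = 0.1308 m
Re = 4.04×10^5, ε/D = 2.36×10^-5 → f = 0.01382 (Haaland)
Major: h_f = f(L/D)·V²/2g = 0.01382·1030·0.1308 = 1.862 m
Minor: ΣK = 11.4; h_m = ΣK·V²/2g = 1.487 m
Total H_L = 1.862 + 1.487 = 3.349 m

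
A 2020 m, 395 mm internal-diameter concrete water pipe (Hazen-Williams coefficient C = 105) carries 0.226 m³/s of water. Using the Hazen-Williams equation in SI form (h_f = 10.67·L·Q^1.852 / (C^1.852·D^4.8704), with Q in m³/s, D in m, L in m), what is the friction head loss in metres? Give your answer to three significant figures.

h_f = 10.67·2020·0.226^1.852 / (105^1.852·0.395^4.8704) = 22.85 m

h_f ≈ 22.8 m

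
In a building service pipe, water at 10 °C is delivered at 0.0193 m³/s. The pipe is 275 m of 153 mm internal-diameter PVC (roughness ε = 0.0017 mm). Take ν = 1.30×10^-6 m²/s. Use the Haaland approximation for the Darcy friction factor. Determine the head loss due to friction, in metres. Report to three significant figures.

h_f ≈ 1.73 m

V = 4Q/(πD²) = 4·0.0193/(π·0.153²) = 1.050 m/s
Re = VD/ν = 1.050·0.153/1.30×10^-6 = 1.24×10^5 → turbulent
ε/D = 0.0017/153 = 1.11×10^-5
Haaland: f = 0.01711
h_f = f(L/D)V²/(2g) = 0.01711·(275/0.153)·1.050²/(2·9.81) = 1.727 m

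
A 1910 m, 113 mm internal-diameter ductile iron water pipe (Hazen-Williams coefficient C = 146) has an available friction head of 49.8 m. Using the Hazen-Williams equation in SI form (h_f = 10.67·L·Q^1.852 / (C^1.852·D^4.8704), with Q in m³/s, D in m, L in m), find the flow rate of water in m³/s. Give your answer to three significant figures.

Q ≈ 0.0184 m³/s

Rearranging: Q = [h_f·C^1.852·D^4.8704 / (10.67·L)]^(1/1.852)
Q = [49.8·146^1.852·0.113^4.8704 / (10.67·1910)]^0.540 = 0.01836 m³/s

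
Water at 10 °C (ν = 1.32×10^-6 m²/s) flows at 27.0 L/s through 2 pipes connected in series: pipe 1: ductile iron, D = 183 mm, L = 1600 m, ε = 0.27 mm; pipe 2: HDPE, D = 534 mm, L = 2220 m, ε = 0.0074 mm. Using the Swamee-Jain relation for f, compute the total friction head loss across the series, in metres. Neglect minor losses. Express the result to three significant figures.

H ≈ 11.0 m

Pipe 1: V = 1.027 m/s, Re = 1.42×10^5, ε/D = 0.00148, f = 0.02331, h_1 = f(L/D)V²/2g = 10.95 m
Pipe 2: V = 0.1206 m/s, Re = 4.88×10^4, ε/D = 1.39×10^-5, f = 0.02093, h_2 = f(L/D)V²/2g = 0.06447 m
Series → Q common, losses add: H = Σh = 11.01 m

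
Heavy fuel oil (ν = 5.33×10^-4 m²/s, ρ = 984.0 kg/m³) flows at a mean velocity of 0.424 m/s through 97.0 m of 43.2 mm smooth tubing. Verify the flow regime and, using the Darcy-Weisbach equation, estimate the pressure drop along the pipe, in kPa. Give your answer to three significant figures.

Δp ≈ 370 kPa

Re = VD/ν = 0.424·0.04320/5.33×10^-4 = 34.4 → laminar (Re < 2300)
f = 64/Re = 1.862
h_f = f(L/D)V²/(2g) = 1.862·(97.0/0.04320)·0.424²/(2·9.81) = 38.32 m
Δp = ρg·h_f = 984.0·9.81·38.32 = 369.9 kPa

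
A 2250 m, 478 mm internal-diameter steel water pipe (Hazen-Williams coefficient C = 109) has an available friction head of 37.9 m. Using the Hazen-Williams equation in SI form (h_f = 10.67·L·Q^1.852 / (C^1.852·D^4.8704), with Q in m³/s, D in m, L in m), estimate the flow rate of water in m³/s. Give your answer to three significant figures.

Rearranging: Q = [h_f·C^1.852·D^4.8704 / (10.67·L)]^(1/1.852)
Q = [37.9·109^1.852·0.478^4.8704 / (10.67·2250)]^0.540 = 0.4804 m³/s

Q ≈ 0.480 m³/s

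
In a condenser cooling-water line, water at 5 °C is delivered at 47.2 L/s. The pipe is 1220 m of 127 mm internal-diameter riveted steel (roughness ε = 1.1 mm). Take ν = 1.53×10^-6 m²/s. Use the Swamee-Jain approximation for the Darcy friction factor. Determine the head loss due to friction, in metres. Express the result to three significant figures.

h_f ≈ 248 m

V = 4Q/(πD²) = 4·0.0472/(π·0.127²) = 3.726 m/s
Re = VD/ν = 3.726·0.127/1.53×10^-6 = 3.09×10^5 → turbulent
ε/D = 1.1/127 = 0.00866
Swamee-Jain: f = 0.03646
h_f = f(L/D)V²/(2g) = 0.03646·(1220/0.127)·3.726²/(2·9.81) = 247.8 m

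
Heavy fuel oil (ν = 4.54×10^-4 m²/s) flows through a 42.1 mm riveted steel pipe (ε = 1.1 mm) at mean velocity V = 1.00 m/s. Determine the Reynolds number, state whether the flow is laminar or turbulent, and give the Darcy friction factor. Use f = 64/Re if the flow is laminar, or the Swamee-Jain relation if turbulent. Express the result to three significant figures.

Re ≈ 92.7; laminar; f = 64/Re ≈ 0.690

Re = VD/ν = 1.000·0.0421/4.54×10^-4 = 92.7
Re < 2300 → laminar → f = 64/Re = 0.6902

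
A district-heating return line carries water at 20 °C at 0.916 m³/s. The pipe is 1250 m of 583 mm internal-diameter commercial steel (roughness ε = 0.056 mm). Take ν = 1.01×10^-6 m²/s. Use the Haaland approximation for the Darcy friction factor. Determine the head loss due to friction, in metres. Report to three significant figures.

h_f ≈ 16.3 m

V = 4Q/(πD²) = 4·0.916/(π·0.583²) = 3.431 m/s
Re = VD/ν = 3.431·0.583/1.01×10^-6 = 1.98×10^6 → turbulent
ε/D = 0.056/583 = 9.61×10^-5
Haaland: f = 0.01267
h_f = f(L/D)V²/(2g) = 0.01267·(1250/0.583)·3.431²/(2·9.81) = 16.31 m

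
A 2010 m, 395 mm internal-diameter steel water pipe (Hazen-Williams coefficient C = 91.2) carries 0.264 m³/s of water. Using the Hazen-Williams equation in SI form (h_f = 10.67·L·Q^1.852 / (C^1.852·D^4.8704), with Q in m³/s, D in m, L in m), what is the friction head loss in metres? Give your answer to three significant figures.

h_f = 10.67·2010·0.264^1.852 / (91.2^1.852·0.395^4.8704) = 39.35 m

h_f ≈ 39.4 m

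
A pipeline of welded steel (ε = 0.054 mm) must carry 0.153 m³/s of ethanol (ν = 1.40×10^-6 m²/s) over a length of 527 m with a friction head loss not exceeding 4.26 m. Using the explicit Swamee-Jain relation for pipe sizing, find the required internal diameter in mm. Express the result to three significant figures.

D ≈ 330 mm

Swamee-Jain (Type III): D = 0.66·[ε^1.25·(LQ²/(gh_f))^4.75 + ν·Q^9.4·(L/(gh_f))^5.2]^0.04
LQ²/(gh_f) = 0.2952; L/(gh_f) = 12.61
Term 1 = ε^1.25·(…)^4.75 = 1.41×10^-8; Term 2 = ν·Q^9.4·(…)^5.2 = 1.61×10^-8
D = 0.66·(1.41×10^-8 + 1.61×10^-8)^0.04 = 0.3302 m = 330 mm
Check: V = 1.79 m/s, Re = 4.21×10^5, f = 0.01541, h_f = 4.01 m ≈ 4.26 m ✓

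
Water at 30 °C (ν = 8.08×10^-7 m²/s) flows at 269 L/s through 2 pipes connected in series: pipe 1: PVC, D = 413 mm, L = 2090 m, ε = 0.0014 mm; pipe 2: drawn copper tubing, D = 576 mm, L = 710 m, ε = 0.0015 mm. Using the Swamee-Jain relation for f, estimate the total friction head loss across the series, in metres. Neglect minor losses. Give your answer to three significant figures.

H ≈ 12.9 m

Pipe 1: V = 2.008 m/s, Re = 1.03×10^6, ε/D = 3.39×10^-6, f = 0.01164, h_1 = f(L/D)V²/2g = 12.11 m
Pipe 2: V = 1.032 m/s, Re = 7.36×10^5, ε/D = 2.60×10^-6, f = 0.01228, h_2 = f(L/D)V²/2g = 0.8225 m
Series → Q common, losses add: H = Σh = 12.93 m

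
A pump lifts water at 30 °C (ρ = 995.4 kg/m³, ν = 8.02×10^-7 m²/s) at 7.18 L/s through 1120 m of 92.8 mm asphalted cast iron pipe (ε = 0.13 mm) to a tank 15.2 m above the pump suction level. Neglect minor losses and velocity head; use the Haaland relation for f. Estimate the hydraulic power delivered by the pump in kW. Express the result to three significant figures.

P_hyd ≈ 2.18 kW

V = 4Q/(πD²) = 1.062 m/s; Re = 1.23×10^5; ε/D = 0.00140; f = 0.02295
h_f = f(L/D)V²/2g = 15.91 m
Total head H = z + h_f = 15.2 + 15.91 = 31.11 m
P_hyd = ρgQH = 995.4·9.81·0.00718·31.11 = 2.181 kW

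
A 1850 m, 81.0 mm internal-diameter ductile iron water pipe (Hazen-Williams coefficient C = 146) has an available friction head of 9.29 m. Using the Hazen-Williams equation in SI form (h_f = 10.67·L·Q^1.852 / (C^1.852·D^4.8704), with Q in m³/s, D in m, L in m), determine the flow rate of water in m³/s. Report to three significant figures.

Q ≈ 0.00314 m³/s

Rearranging: Q = [h_f·C^1.852·D^4.8704 / (10.67·L)]^(1/1.852)
Q = [9.29·146^1.852·0.0810^4.8704 / (10.67·1850)]^0.540 = 0.003142 m³/s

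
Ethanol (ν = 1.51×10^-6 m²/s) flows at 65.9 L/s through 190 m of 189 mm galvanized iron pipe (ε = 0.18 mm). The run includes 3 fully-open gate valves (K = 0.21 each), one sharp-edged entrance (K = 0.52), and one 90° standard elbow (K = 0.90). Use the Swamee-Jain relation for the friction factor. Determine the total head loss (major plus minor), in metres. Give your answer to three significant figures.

H_L ≈ 6.39 m

V = 4Q/(πD²) = 2.349 m/s; V²/2g = 0.2812 m
Re = 2.94×10^5, ε/D = 9.52×10^-4 → f = 0.02057 (Swamee-Jain)
Major: h_f = f(L/D)·V²/2g = 0.02057·1005·0.2812 = 5.814 m
Minor: ΣK = 2.05; h_m = ΣK·V²/2g = 0.5765 m
Total H_L = 5.814 + 0.5765 = 6.391 m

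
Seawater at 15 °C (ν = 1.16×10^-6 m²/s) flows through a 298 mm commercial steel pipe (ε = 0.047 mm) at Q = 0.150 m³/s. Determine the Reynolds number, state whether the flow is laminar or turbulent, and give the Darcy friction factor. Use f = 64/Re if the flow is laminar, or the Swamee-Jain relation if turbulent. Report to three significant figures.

Re ≈ 5.52×10^5; turbulent; f ≈ 0.0150

V = 4Q/(πD²) = 2.151 m/s
Re = VD/ν = 2.151·0.298/1.16×10^-6 = 5.52×10^5
Re > 4000 → turbulent; ε/D = 1.58×10^-4
Swamee-Jain: f = 0.01496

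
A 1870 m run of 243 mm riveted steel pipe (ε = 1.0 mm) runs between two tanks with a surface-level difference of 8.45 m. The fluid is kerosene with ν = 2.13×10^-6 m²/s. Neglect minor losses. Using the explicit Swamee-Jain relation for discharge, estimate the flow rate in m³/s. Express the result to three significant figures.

Q ≈ 0.0395 m³/s

Swamee-Jain (Type II): Q = -0.965·√(gD⁵h_f/L)·ln[ε/(3.7D) + √(3.17ν²L/(gD³h_f))]
√(gD⁵h_f/L) = √(9.81·0.243⁵·8.45/1870) = 0.006129
ε/(3.7D) = 0.00111; √(3.17ν²L/(gD³h_f)) = 1.50×10^-4
Q = -0.965·0.006129·ln(0.001263) = 0.03947 m³/s
Check: V = 0.851 m/s, Re = 9.71×10^4, f = 0.03000, h_f = 8.53 m ≈ 8.45 m ✓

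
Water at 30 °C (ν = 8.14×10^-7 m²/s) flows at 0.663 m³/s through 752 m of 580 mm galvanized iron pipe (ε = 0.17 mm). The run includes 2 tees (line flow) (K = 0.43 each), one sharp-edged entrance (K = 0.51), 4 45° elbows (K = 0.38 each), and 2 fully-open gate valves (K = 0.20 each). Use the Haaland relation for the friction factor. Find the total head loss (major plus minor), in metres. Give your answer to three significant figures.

H_L ≈ 7.41 m

V = 4Q/(πD²) = 2.509 m/s; V²/2g = 0.3209 m
Re = 1.79×10^6, ε/D = 2.93×10^-4 → f = 0.01527 (Haaland)
Major: h_f = f(L/D)·V²/2g = 0.01527·1297·0.3209 = 6.353 m
Minor: ΣK = 3.29; h_m = ΣK·V²/2g = 1.056 m
Total H_L = 6.353 + 1.056 = 7.409 m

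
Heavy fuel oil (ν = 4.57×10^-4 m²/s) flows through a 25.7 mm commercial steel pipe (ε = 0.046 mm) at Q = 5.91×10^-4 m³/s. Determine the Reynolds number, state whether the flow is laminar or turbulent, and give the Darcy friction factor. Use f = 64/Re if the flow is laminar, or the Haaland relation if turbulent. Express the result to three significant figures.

V = 4Q/(πD²) = 1.139 m/s
Re = VD/ν = 1.139·0.0257/4.57×10^-4 = 64.1
Re < 2300 → laminar → f = 64/Re = 0.9989

Re ≈ 64.1; laminar; f = 64/Re ≈ 0.999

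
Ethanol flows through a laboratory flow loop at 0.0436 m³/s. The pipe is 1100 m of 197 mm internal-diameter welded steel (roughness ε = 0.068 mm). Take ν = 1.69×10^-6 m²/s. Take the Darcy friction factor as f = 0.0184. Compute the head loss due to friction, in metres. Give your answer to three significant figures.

h_f ≈ 10.7 m

V = 4Q/(πD²) = 4·0.0436/(π·0.197²) = 1.430 m/s
h_f = f(L/D)V²/(2g) = 0.01840·(1100/0.197)·1.430²/(2·9.81) = 10.71 m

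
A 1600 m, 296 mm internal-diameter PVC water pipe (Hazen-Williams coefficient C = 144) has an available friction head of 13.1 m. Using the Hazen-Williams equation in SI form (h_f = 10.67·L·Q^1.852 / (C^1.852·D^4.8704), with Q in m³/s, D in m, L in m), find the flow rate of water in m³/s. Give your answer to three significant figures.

Q ≈ 0.122 m³/s

Rearranging: Q = [h_f·C^1.852·D^4.8704 / (10.67·L)]^(1/1.852)
Q = [13.1·144^1.852·0.296^4.8704 / (10.67·1600)]^0.540 = 0.1219 m³/s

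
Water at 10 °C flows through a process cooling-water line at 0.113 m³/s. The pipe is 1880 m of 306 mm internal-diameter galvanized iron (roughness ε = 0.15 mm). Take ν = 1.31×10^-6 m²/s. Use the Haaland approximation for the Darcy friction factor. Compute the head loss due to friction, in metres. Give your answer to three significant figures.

V = 4Q/(πD²) = 4·0.113/(π·0.306²) = 1.537 m/s
Re = VD/ν = 1.537·0.306/1.31×10^-6 = 3.59×10^5 → turbulent
ε/D = 0.15/306 = 4.90×10^-4
Haaland: f = 0.01782
h_f = f(L/D)V²/(2g) = 0.01782·(1880/0.306)·1.537²/(2·9.81) = 13.17 m

h_f ≈ 13.2 m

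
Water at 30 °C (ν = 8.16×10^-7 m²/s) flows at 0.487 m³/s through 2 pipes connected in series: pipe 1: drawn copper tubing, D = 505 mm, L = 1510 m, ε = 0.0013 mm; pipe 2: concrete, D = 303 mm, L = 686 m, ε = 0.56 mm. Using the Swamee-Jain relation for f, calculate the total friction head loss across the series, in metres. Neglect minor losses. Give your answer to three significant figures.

H ≈ 131 m

Pipe 1: V = 2.431 m/s, Re = 1.50×10^6, ε/D = 2.57×10^-6, f = 0.01093, h_1 = f(L/D)V²/2g = 9.849 m
Pipe 2: V = 6.754 m/s, Re = 2.51×10^6, ε/D = 0.00185, f = 0.02306, h_2 = f(L/D)V²/2g = 121.4 m
Series → Q common, losses add: H = Σh = 131.2 m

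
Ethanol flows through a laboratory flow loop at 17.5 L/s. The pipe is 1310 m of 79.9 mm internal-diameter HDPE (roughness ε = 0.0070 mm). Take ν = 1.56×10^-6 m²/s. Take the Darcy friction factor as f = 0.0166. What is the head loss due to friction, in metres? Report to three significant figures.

h_f ≈ 169 m

V = 4Q/(πD²) = 4·0.0175/(π·0.0799²) = 3.490 m/s
h_f = f(L/D)V²/(2g) = 0.01660·(1310/0.0799)·3.490²/(2·9.81) = 169.0 m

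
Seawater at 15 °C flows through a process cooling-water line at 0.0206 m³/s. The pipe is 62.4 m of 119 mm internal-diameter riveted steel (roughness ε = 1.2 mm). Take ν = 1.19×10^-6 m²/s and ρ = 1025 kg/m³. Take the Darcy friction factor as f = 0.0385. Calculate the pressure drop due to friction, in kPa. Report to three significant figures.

Δp ≈ 35.5 kPa

V = 4Q/(πD²) = 4·0.0206/(π·0.119²) = 1.852 m/s
h_f = f(L/D)V²/(2g) = 0.03850·(62.4/0.119)·1.852²/(2·9.81) = 3.530 m
Δp = ρg·h_f = 1025·9.81·3.530 = 35.49 kPa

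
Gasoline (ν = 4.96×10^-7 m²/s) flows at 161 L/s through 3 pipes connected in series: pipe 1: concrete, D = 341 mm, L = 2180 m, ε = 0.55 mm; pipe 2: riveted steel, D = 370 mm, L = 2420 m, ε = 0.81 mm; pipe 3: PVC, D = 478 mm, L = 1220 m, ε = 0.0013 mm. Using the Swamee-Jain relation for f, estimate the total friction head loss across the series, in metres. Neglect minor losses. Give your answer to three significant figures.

Pipe 1: V = 1.763 m/s, Re = 1.21×10^6, ε/D = 0.00161, f = 0.02239, h_1 = f(L/D)V²/2g = 22.67 m
Pipe 2: V = 1.497 m/s, Re = 1.12×10^6, ε/D = 0.00219, f = 0.02422, h_2 = f(L/D)V²/2g = 18.10 m
Pipe 3: V = 0.8972 m/s, Re = 8.65×10^5, ε/D = 2.72×10^-6, f = 0.01196, h_3 = f(L/D)V²/2g = 1.252 m
Series → Q common, losses add: H = Σh = 42.02 m

H ≈ 42.0 m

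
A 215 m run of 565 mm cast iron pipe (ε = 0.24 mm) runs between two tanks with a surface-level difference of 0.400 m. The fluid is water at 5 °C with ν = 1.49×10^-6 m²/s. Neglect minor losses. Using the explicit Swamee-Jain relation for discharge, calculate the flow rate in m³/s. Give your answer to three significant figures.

Q ≈ 0.273 m³/s

Swamee-Jain (Type II): Q = -0.965·√(gD⁵h_f/L)·ln[ε/(3.7D) + √(3.17ν²L/(gD³h_f))]
√(gD⁵h_f/L) = √(9.81·0.565⁵·0.400/215) = 0.03242
ε/(3.7D) = 1.15×10^-4; √(3.17ν²L/(gD³h_f)) = 4.62×10^-5
Q = -0.965·0.03242·ln(1.610×10^-4) = 0.2732 m³/s
Check: V = 1.09 m/s, Re = 4.13×10^5, f = 0.01748, h_f = 0.403 m ≈ 0.400 m ✓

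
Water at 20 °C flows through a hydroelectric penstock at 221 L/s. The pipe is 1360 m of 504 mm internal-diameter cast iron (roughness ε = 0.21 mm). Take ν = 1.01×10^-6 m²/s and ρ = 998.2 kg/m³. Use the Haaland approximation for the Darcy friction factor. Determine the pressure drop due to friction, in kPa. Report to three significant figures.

Δp ≈ 28.0 kPa

V = 4Q/(πD²) = 4·0.221/(π·0.504²) = 1.108 m/s
Re = VD/ν = 1.108·0.504/1.01×10^-6 = 5.53×10^5 → turbulent
ε/D = 0.21/504 = 4.17×10^-4
Haaland: f = 0.01694
h_f = f(L/D)V²/(2g) = 0.01694·(1360/0.504)·1.108²/(2·9.81) = 2.859 m
Δp = ρg·h_f = 998.2·9.81·2.859 = 28.00 kPa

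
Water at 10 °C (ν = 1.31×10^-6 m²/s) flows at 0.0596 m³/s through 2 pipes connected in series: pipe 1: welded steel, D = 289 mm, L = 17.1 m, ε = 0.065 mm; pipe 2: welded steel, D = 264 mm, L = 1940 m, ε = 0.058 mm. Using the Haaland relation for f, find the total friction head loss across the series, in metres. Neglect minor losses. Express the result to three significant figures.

Pipe 1: V = 0.9086 m/s, Re = 2.00×10^5, ε/D = 2.25×10^-4, f = 0.01703, h_1 = f(L/D)V²/2g = 0.04240 m
Pipe 2: V = 1.089 m/s, Re = 2.19×10^5, ε/D = 2.20×10^-4, f = 0.01680, h_2 = f(L/D)V²/2g = 7.461 m
Series → Q common, losses add: H = Σh = 7.504 m

H ≈ 7.50 m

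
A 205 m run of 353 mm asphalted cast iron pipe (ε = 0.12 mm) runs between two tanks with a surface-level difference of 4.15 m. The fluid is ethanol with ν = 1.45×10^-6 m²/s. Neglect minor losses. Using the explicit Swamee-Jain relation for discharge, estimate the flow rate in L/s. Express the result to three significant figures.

Swamee-Jain (Type II): Q = -0.965·√(gD⁵h_f/L)·ln[ε/(3.7D) + √(3.17ν²L/(gD³h_f))]
√(gD⁵h_f/L) = √(9.81·0.353⁵·4.15/205) = 0.03299
ε/(3.7D) = 9.19×10^-5; √(3.17ν²L/(gD³h_f)) = 2.76×10^-5
Q = -0.965·0.03299·ln(1.195×10^-4) = 0.2876 m³/s
Check: V = 2.94 m/s, Re = 7.15×10^5, f = 0.01634, h_f = 4.18 m ≈ 4.15 m ✓

Q ≈ 288 L/s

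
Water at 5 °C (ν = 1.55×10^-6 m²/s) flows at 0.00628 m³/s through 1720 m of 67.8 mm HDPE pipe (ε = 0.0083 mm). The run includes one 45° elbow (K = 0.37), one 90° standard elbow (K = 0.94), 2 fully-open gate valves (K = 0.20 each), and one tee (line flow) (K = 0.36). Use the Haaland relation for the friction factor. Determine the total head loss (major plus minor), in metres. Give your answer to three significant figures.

V = 4Q/(πD²) = 1.739 m/s; V²/2g = 0.1542 m
Re = 7.61×10^4, ε/D = 1.22×10^-4 → f = 0.01935 (Haaland)
Major: h_f = f(L/D)·V²/2g = 0.01935·25369·0.1542 = 75.68 m
Minor: ΣK = 2.07; h_m = ΣK·V²/2g = 0.3192 m
Total H_L = 75.68 + 0.3192 = 76.00 m

H_L ≈ 76.0 m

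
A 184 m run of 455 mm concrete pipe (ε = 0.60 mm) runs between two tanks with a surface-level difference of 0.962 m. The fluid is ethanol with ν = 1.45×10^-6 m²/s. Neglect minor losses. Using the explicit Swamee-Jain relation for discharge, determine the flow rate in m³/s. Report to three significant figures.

Q ≈ 0.239 m³/s

Swamee-Jain (Type II): Q = -0.965·√(gD⁵h_f/L)·ln[ε/(3.7D) + √(3.17ν²L/(gD³h_f))]
√(gD⁵h_f/L) = √(9.81·0.455⁵·0.962/184) = 0.03163
ε/(3.7D) = 3.56×10^-4; √(3.17ν²L/(gD³h_f)) = 3.71×10^-5
Q = -0.965·0.03163·ln(3.935×10^-4) = 0.2393 m³/s
Check: V = 1.47 m/s, Re = 4.62×10^5, f = 0.02168, h_f = 0.968 m ≈ 0.962 m ✓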